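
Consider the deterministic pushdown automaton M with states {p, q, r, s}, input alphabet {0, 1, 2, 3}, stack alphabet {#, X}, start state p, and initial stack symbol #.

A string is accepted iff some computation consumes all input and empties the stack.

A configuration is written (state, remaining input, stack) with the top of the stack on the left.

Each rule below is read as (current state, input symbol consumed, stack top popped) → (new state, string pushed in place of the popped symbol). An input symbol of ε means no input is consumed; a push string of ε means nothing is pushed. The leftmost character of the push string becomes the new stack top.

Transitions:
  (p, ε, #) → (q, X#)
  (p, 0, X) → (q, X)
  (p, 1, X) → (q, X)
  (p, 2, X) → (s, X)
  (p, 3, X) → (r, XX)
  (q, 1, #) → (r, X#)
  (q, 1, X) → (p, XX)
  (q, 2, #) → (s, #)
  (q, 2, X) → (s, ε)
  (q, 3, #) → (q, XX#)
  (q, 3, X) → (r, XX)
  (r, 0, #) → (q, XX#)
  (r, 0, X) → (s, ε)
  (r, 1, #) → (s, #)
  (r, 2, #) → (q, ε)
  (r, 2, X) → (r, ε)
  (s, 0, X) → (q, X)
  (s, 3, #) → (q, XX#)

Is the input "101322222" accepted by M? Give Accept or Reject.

(p, 101322222, #)
  ε-move, top #: go to q, push X# → (q, 101322222, X#)
  read 1, top X: go to p, push XX → (p, 01322222, XX#)
  read 0, top X: go to q, push X → (q, 1322222, XX#)
  read 1, top X: go to p, push XX → (p, 322222, XXX#)
  read 3, top X: go to r, push XX → (r, 22222, XXXX#)
  read 2, top X: go to r, push ε → (r, 2222, XXX#)
  read 2, top X: go to r, push ε → (r, 222, XX#)
  read 2, top X: go to r, push ε → (r, 22, X#)
  read 2, top X: go to r, push ε → (r, 2, #)
  read 2, top #: go to q, push ε → (q, ε, ε)
All input consumed and the stack is empty.

Accept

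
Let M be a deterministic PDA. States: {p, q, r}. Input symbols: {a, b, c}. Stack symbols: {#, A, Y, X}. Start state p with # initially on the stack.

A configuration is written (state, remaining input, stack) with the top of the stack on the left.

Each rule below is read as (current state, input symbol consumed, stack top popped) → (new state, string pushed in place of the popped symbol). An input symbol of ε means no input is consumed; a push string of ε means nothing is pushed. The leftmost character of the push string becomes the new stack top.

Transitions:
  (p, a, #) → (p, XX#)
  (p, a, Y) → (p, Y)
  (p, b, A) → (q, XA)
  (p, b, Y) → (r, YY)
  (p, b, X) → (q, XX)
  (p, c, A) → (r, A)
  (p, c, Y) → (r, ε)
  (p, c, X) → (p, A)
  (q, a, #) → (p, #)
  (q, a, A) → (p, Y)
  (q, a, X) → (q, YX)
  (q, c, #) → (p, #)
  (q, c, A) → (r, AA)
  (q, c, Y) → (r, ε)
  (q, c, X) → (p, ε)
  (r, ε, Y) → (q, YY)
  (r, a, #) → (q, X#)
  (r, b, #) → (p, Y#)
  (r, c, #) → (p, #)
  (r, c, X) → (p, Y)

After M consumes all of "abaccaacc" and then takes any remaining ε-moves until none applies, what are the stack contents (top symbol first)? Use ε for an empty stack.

(p, abaccaacc, #)
  read a, top #: go to p, push XX# → (p, baccaacc, XX#)
  read b, top X: go to q, push XX → (q, accaacc, XXX#)
  read a, top X: go to q, push YX → (q, ccaacc, YXXX#)
  read c, top Y: go to r, push ε → (r, caacc, XXX#)
  read c, top X: go to p, push Y → (p, aacc, YXX#)
  read a, top Y: go to p, push Y → (p, acc, YXX#)
  read a, top Y: go to p, push Y → (p, cc, YXX#)
  read c, top Y: go to r, push ε → (r, c, XX#)
  read c, top X: go to p, push Y → (p, ε, YX#)
All input consumed in state p with stack YX#.

YX#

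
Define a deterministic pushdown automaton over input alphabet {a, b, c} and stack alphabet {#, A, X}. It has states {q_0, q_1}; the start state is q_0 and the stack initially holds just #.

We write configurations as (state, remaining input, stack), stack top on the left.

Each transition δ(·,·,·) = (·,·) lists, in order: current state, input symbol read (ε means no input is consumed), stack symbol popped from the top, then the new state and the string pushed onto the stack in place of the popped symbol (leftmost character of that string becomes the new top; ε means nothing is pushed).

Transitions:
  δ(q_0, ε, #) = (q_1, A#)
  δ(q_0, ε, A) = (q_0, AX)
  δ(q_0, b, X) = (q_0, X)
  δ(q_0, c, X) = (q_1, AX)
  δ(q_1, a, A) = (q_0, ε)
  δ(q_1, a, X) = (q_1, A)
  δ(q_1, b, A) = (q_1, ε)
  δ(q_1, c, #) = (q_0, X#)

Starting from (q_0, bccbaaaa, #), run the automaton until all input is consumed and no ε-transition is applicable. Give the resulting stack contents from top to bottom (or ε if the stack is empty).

A#

(q_0, bccbaaaa, #)
  ε-move, top #: go to q_1, push A# → (q_1, bccbaaaa, A#)
  read b, top A: go to q_1, push ε → (q_1, ccbaaaa, #)
  read c, top #: go to q_0, push X# → (q_0, cbaaaa, X#)
  read c, top X: go to q_1, push AX → (q_1, baaaa, AX#)
  read b, top A: go to q_1, push ε → (q_1, aaaa, X#)
  read a, top X: go to q_1, push A → (q_1, aaa, A#)
  read a, top A: go to q_0, push ε → (q_0, aa, #)
  ε-move, top #: go to q_1, push A# → (q_1, aa, A#)
  read a, top A: go to q_0, push ε → (q_0, a, #)
  ε-move, top #: go to q_1, push A# → (q_1, a, A#)
  read a, top A: go to q_0, push ε → (q_0, ε, #)
  ε-move, top #: go to q_1, push A# → (q_1, ε, A#)
All input consumed in state q_1 with stack A#.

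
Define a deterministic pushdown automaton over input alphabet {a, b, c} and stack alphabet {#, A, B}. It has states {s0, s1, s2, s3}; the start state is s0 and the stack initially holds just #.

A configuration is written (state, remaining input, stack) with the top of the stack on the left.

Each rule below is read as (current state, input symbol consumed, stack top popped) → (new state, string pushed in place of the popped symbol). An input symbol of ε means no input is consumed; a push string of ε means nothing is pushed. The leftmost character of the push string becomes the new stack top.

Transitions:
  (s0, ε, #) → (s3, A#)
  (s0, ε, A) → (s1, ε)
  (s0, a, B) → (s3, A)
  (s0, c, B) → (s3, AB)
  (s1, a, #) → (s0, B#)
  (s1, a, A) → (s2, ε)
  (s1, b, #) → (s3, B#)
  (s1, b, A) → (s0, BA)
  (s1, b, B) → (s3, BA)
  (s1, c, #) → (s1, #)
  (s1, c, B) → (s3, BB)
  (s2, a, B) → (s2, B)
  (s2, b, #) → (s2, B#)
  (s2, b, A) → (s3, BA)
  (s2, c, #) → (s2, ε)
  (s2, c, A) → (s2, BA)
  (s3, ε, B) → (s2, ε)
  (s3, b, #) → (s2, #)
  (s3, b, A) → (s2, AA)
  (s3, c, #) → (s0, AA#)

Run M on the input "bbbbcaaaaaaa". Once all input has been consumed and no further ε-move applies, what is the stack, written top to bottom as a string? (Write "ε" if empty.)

(s0, bbbbcaaaaaaa, #) ⊢ (s3, bbbbcaaaaaaa, A#) ⊢ (s2, bbbcaaaaaaa, AA#) ⊢ (s3, bbcaaaaaaa, BAA#) ⊢ (s2, bbcaaaaaaa, AA#) ⊢ (s3, bcaaaaaaa, BAA#) ⊢ (s2, bcaaaaaaa, AA#) ⊢ (s3, caaaaaaa, BAA#) ⊢ (s2, caaaaaaa, AA#) ⊢ (s2, aaaaaaa, BAA#) ⊢ (s2, aaaaaa, BAA#) ⊢ (s2, aaaaa, BAA#) ⊢ (s2, aaaa, BAA#) ⊢ (s2, aaa, BAA#) ⊢ (s2, aa, BAA#) ⊢ (s2, a, BAA#) ⊢ (s2, ε, BAA#)
All input consumed in state s2 with stack BAA#.

BAA#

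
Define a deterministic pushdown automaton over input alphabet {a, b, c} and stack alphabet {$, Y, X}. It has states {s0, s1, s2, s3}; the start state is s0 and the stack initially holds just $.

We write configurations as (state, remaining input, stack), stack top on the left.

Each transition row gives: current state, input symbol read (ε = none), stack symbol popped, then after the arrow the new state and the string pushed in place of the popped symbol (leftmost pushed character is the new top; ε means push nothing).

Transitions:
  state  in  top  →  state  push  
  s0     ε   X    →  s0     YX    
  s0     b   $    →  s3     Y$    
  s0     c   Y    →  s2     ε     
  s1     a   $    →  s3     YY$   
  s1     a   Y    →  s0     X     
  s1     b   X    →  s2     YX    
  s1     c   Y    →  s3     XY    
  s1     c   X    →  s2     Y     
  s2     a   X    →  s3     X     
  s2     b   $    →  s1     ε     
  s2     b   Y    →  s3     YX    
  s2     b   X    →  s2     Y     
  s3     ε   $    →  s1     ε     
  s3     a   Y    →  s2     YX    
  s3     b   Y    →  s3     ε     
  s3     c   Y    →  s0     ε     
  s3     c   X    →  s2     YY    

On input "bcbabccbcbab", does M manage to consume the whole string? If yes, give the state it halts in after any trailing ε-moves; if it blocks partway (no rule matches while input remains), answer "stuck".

stuck

(s0, bcbabccbcbab, $) ⊢ (s3, cbabccbcbab, Y$) ⊢ (s0, babccbcbab, $) ⊢ (s3, abccbcbab, Y$) ⊢ (s2, bccbcbab, YX$) ⊢ (s3, ccbcbab, YXX$) ⊢ (s0, cbcbab, XX$) ⊢ (s0, cbcbab, YXX$) ⊢ (s2, bcbab, XX$) ⊢ (s2, cbab, YX$)
No transition for (s2, c, top Y); M blocks with input cbab remaining.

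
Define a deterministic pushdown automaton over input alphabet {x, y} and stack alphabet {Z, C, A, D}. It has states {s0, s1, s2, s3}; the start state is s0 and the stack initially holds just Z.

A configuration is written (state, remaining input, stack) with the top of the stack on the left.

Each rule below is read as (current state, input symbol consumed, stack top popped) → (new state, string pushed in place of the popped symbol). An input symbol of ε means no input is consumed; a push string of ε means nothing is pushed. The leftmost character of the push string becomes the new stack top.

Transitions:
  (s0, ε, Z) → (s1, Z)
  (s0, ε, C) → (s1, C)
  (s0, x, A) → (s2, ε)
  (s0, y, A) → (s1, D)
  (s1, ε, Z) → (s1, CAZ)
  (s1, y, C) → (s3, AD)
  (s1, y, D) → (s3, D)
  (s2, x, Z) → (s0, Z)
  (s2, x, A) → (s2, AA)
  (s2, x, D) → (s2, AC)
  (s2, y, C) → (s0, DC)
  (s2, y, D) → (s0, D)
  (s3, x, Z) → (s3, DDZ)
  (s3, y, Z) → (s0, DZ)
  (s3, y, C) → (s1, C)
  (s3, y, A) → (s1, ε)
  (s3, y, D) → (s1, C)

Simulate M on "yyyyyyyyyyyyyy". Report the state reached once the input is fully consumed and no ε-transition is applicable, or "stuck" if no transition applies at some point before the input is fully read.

(s0, yyyyyyyyyyyyyy, Z) ⊢ (s1, yyyyyyyyyyyyyy, Z) ⊢ (s1, yyyyyyyyyyyyyy, CAZ) ⊢ (s3, yyyyyyyyyyyyy, ADAZ) ⊢ (s1, yyyyyyyyyyyy, DAZ) ⊢ (s3, yyyyyyyyyyy, DAZ) ⊢ (s1, yyyyyyyyyy, CAZ) ⊢ (s3, yyyyyyyyy, ADAZ) ⊢ (s1, yyyyyyyy, DAZ) ⊢ (s3, yyyyyyy, DAZ) ⊢ (s1, yyyyyy, CAZ) ⊢ (s3, yyyyy, ADAZ) ⊢ (s1, yyyy, DAZ) ⊢ (s3, yyy, DAZ) ⊢ (s1, yy, CAZ) ⊢ (s3, y, ADAZ) ⊢ (s1, ε, DAZ)
All input consumed; M is in state s1.

s1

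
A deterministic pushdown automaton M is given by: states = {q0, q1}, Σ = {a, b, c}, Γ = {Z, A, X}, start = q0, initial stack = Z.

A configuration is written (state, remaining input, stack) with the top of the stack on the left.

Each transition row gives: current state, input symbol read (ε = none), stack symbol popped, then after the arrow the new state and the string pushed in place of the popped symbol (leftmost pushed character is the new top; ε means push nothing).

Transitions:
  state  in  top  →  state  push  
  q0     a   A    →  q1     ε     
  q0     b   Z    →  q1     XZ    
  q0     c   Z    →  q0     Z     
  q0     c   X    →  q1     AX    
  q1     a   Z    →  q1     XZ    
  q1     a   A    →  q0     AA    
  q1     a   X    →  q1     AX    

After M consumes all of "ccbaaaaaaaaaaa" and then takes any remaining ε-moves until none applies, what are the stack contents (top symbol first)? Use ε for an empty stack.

(q0, ccbaaaaaaaaaaa, Z)
  read c, top Z: go to q0, push Z → (q0, cbaaaaaaaaaaa, Z)
  read c, top Z: go to q0, push Z → (q0, baaaaaaaaaaa, Z)
  read b, top Z: go to q1, push XZ → (q1, aaaaaaaaaaa, XZ)
  read a, top X: go to q1, push AX → (q1, aaaaaaaaaa, AXZ)
  read a, top A: go to q0, push AA → (q0, aaaaaaaaa, AAXZ)
  read a, top A: go to q1, push ε → (q1, aaaaaaaa, AXZ)
  read a, top A: go to q0, push AA → (q0, aaaaaaa, AAXZ)
  read a, top A: go to q1, push ε → (q1, aaaaaa, AXZ)
  read a, top A: go to q0, push AA → (q0, aaaaa, AAXZ)
  read a, top A: go to q1, push ε → (q1, aaaa, AXZ)
  read a, top A: go to q0, push AA → (q0, aaa, AAXZ)
  read a, top A: go to q1, push ε → (q1, aa, AXZ)
  read a, top A: go to q0, push AA → (q0, a, AAXZ)
  read a, top A: go to q1, push ε → (q1, ε, AXZ)
All input consumed in state q1 with stack AXZ.

AXZ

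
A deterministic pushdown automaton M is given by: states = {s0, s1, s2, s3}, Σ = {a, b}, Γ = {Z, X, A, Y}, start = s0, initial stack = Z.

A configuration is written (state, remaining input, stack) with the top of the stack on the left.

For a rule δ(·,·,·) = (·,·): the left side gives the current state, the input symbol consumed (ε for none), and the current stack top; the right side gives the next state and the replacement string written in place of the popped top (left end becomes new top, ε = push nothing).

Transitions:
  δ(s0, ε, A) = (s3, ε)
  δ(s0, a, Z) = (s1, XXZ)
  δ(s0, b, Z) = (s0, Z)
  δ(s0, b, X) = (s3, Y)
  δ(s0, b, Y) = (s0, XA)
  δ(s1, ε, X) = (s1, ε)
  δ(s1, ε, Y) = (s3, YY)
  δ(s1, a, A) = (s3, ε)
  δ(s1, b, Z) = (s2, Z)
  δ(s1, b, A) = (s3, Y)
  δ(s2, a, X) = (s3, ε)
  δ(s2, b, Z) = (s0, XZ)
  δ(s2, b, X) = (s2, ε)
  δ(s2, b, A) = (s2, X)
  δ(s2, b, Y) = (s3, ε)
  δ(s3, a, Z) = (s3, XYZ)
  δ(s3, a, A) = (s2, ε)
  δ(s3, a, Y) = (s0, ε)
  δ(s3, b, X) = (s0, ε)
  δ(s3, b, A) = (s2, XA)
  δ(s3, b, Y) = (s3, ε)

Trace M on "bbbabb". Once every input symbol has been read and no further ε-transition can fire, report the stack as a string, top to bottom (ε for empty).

(s0, bbbabb, Z) ⊢ (s0, bbabb, Z) ⊢ (s0, babb, Z) ⊢ (s0, abb, Z) ⊢ (s1, bb, XXZ) ⊢ (s1, bb, XZ) ⊢ (s1, bb, Z) ⊢ (s2, b, Z) ⊢ (s0, ε, XZ)
All input consumed in state s0 with stack XZ.

XZ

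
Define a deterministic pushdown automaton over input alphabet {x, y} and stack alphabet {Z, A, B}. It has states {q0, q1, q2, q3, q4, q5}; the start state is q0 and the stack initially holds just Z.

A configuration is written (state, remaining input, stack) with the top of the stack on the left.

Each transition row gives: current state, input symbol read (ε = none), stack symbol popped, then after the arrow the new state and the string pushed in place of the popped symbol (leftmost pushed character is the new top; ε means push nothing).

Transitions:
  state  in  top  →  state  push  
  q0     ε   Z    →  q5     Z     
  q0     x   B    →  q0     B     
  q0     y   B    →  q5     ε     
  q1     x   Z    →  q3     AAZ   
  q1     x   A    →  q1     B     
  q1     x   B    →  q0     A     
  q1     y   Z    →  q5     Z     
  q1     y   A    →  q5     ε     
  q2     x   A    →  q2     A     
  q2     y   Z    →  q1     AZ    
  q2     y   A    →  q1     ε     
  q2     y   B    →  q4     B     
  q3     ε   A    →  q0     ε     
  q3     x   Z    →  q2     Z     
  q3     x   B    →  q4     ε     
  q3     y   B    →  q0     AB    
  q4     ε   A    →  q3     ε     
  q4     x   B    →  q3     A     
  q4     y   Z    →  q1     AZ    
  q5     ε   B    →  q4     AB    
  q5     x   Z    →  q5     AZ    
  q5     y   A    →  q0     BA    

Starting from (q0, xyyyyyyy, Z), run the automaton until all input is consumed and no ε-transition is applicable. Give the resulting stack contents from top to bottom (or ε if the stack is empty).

(q0, xyyyyyyy, Z)
  ε-move, top Z: go to q5, push Z → (q5, xyyyyyyy, Z)
  read x, top Z: go to q5, push AZ → (q5, yyyyyyy, AZ)
  read y, top A: go to q0, push BA → (q0, yyyyyy, BAZ)
  read y, top B: go to q5, push ε → (q5, yyyyy, AZ)
  read y, top A: go to q0, push BA → (q0, yyyy, BAZ)
  read y, top B: go to q5, push ε → (q5, yyy, AZ)
  read y, top A: go to q0, push BA → (q0, yy, BAZ)
  read y, top B: go to q5, push ε → (q5, y, AZ)
  read y, top A: go to q0, push BA → (q0, ε, BAZ)
All input consumed in state q0 with stack BAZ.

BAZ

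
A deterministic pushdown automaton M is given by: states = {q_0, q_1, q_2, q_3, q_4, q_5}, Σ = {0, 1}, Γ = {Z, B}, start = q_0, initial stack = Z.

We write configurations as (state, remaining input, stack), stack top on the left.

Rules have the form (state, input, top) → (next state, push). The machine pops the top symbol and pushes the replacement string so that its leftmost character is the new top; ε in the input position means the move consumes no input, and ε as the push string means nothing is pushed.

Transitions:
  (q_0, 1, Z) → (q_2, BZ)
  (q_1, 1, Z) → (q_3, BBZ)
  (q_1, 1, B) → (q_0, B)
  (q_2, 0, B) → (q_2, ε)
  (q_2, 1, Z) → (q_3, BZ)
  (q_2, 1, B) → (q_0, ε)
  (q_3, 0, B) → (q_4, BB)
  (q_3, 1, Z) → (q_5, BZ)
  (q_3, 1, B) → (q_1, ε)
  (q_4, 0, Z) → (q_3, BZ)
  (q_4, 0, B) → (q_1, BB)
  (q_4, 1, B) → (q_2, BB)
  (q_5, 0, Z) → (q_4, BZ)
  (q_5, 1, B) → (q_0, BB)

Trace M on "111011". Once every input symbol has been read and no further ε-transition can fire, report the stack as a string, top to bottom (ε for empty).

Z

(q_0, 111011, Z)
  read 1, top Z: go to q_2, push BZ → (q_2, 11011, BZ)
  read 1, top B: go to q_0, push ε → (q_0, 1011, Z)
  read 1, top Z: go to q_2, push BZ → (q_2, 011, BZ)
  read 0, top B: go to q_2, push ε → (q_2, 11, Z)
  read 1, top Z: go to q_3, push BZ → (q_3, 1, BZ)
  read 1, top B: go to q_1, push ε → (q_1, ε, Z)
All input consumed in state q_1 with stack Z.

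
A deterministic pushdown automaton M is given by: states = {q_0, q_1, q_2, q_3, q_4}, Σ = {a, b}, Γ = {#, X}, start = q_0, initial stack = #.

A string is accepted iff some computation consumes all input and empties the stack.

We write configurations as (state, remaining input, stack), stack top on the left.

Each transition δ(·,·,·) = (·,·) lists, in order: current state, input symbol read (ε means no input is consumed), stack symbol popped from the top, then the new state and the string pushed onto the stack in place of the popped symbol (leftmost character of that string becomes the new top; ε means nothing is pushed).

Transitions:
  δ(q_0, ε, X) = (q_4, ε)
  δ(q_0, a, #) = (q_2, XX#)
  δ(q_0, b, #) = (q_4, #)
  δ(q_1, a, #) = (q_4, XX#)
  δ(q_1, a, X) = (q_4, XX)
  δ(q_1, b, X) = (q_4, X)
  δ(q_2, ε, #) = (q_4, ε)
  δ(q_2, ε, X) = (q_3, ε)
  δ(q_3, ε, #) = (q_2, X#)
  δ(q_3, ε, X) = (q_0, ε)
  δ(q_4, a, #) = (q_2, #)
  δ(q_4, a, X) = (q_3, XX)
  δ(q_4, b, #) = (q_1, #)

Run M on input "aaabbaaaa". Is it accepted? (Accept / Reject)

Accept

(q_0, aaabbaaaa, #)
  read a, top #: go to q_2, push XX# → (q_2, aabbaaaa, XX#)
  ε-move, top X: go to q_3, push ε → (q_3, aabbaaaa, X#)
  ε-move, top X: go to q_0, push ε → (q_0, aabbaaaa, #)
  read a, top #: go to q_2, push XX# → (q_2, abbaaaa, XX#)
  ε-move, top X: go to q_3, push ε → (q_3, abbaaaa, X#)
  ε-move, top X: go to q_0, push ε → (q_0, abbaaaa, #)
  read a, top #: go to q_2, push XX# → (q_2, bbaaaa, XX#)
  ε-move, top X: go to q_3, push ε → (q_3, bbaaaa, X#)
  ε-move, top X: go to q_0, push ε → (q_0, bbaaaa, #)
  read b, top #: go to q_4, push # → (q_4, baaaa, #)
  read b, top #: go to q_1, push # → (q_1, aaaa, #)
  read a, top #: go to q_4, push XX# → (q_4, aaa, XX#)
  read a, top X: go to q_3, push XX → (q_3, aa, XXX#)
  ε-move, top X: go to q_0, push ε → (q_0, aa, XX#)
  ε-move, top X: go to q_4, push ε → (q_4, aa, X#)
  read a, top X: go to q_3, push XX → (q_3, a, XX#)
  ε-move, top X: go to q_0, push ε → (q_0, a, X#)
  ε-move, top X: go to q_4, push ε → (q_4, a, #)
  read a, top #: go to q_2, push # → (q_2, ε, #)
  ε-move, top #: go to q_4, push ε → (q_4, ε, ε)
All input consumed and the stack is empty.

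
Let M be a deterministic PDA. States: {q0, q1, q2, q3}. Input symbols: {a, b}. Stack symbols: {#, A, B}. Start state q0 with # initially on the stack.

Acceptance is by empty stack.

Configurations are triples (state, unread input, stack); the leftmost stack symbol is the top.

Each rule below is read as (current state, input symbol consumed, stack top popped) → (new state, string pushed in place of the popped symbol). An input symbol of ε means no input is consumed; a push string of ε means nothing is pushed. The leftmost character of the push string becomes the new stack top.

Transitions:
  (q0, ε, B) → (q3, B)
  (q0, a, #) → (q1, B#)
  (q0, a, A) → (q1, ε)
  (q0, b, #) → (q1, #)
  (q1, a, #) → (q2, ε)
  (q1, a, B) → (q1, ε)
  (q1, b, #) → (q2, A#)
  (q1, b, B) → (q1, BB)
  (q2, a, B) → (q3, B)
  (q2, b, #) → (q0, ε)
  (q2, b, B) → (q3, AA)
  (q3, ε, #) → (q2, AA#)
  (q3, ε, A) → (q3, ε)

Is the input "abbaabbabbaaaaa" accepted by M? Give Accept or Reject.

(q0, abbaabbabbaaaaa, #)
  read a, top #: go to q1, push B# → (q1, bbaabbabbaaaaa, B#)
  read b, top B: go to q1, push BB → (q1, baabbabbaaaaa, BB#)
  read b, top B: go to q1, push BB → (q1, aabbabbaaaaa, BBB#)
  read a, top B: go to q1, push ε → (q1, abbabbaaaaa, BB#)
  read a, top B: go to q1, push ε → (q1, bbabbaaaaa, B#)
  read b, top B: go to q1, push BB → (q1, babbaaaaa, BB#)
  read b, top B: go to q1, push BB → (q1, abbaaaaa, BBB#)
  read a, top B: go to q1, push ε → (q1, bbaaaaa, BB#)
  read b, top B: go to q1, push BB → (q1, baaaaa, BBB#)
  read b, top B: go to q1, push BB → (q1, aaaaa, BBBB#)
  read a, top B: go to q1, push ε → (q1, aaaa, BBB#)
  read a, top B: go to q1, push ε → (q1, aaa, BB#)
  read a, top B: go to q1, push ε → (q1, aa, B#)
  read a, top B: go to q1, push ε → (q1, a, #)
  read a, top #: go to q2, push ε → (q2, ε, ε)
All input consumed and the stack is empty.

Accept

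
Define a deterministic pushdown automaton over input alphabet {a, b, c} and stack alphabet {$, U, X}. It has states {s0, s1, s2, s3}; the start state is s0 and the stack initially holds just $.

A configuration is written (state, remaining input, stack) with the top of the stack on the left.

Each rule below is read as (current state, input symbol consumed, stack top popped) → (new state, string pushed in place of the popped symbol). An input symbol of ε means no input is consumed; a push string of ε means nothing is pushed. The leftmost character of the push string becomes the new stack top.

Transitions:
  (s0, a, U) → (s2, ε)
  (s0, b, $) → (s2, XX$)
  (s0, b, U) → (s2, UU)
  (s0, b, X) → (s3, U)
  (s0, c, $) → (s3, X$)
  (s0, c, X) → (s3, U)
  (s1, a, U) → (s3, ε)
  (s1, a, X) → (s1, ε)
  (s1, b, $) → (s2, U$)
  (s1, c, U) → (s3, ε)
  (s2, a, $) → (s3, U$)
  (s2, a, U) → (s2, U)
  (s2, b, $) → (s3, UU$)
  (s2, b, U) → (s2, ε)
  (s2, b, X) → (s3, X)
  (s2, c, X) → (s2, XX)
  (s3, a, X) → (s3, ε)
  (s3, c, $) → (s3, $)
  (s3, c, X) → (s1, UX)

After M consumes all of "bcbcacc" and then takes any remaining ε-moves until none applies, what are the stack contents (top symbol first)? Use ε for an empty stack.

XXX$

(s0, bcbcacc, $)
  read b, top $: go to s2, push XX$ → (s2, cbcacc, XX$)
  read c, top X: go to s2, push XX → (s2, bcacc, XXX$)
  read b, top X: go to s3, push X → (s3, cacc, XXX$)
  read c, top X: go to s1, push UX → (s1, acc, UXXX$)
  read a, top U: go to s3, push ε → (s3, cc, XXX$)
  read c, top X: go to s1, push UX → (s1, c, UXXX$)
  read c, top U: go to s3, push ε → (s3, ε, XXX$)
All input consumed in state s3 with stack XXX$.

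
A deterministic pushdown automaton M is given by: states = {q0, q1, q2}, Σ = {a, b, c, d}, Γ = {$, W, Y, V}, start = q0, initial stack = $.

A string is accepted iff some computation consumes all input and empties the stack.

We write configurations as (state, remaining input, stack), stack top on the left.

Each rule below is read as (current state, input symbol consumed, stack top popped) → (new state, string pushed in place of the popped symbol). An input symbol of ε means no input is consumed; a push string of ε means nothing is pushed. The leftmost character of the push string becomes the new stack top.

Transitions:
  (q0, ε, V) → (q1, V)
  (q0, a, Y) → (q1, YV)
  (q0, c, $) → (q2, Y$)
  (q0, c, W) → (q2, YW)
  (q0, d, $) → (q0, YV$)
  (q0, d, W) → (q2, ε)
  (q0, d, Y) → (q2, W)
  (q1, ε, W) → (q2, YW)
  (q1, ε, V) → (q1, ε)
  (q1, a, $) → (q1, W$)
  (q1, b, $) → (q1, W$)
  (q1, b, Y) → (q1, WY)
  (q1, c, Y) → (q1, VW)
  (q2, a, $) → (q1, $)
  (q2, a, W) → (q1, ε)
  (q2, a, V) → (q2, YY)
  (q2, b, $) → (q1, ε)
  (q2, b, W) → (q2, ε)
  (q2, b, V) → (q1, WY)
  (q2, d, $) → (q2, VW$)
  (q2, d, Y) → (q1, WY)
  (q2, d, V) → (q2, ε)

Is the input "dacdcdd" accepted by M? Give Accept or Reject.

(q0, dacdcdd, $)
  read d, top $: go to q0, push YV$ → (q0, acdcdd, YV$)
  read a, top Y: go to q1, push YV → (q1, cdcdd, YVV$)
  read c, top Y: go to q1, push VW → (q1, dcdd, VWVV$)
  ε-move, top V: go to q1, push ε → (q1, dcdd, WVV$)
  ε-move, top W: go to q2, push YW → (q2, dcdd, YWVV$)
  read d, top Y: go to q1, push WY → (q1, cdd, WYWVV$)
  ε-move, top W: go to q2, push YW → (q2, cdd, YWYWVV$)
No transition applies at (q2, cdd, YWYWVV$); input not fully consumed.

Reject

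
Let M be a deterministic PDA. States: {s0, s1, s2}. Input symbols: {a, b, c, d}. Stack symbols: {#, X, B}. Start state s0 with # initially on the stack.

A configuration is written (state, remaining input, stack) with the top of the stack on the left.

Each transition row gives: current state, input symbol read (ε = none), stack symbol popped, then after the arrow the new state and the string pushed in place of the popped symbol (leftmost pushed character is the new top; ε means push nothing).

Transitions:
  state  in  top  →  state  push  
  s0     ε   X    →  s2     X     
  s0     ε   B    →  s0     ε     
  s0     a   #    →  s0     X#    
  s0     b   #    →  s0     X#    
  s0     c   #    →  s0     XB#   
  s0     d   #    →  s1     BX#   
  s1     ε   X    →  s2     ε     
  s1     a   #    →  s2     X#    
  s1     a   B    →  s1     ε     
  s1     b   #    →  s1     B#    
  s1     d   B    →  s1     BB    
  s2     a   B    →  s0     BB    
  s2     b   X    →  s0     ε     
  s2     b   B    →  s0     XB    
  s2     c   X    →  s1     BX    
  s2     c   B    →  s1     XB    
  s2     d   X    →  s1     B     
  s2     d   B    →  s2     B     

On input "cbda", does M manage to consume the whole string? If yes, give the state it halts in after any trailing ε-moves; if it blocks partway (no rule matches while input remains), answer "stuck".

s2

(s0, cbda, #) ⊢ (s0, bda, XB#) ⊢ (s2, bda, XB#) ⊢ (s0, da, B#) ⊢ (s0, da, #) ⊢ (s1, a, BX#) ⊢ (s1, ε, X#) ⊢ (s2, ε, #)
All input consumed; M is in state s2.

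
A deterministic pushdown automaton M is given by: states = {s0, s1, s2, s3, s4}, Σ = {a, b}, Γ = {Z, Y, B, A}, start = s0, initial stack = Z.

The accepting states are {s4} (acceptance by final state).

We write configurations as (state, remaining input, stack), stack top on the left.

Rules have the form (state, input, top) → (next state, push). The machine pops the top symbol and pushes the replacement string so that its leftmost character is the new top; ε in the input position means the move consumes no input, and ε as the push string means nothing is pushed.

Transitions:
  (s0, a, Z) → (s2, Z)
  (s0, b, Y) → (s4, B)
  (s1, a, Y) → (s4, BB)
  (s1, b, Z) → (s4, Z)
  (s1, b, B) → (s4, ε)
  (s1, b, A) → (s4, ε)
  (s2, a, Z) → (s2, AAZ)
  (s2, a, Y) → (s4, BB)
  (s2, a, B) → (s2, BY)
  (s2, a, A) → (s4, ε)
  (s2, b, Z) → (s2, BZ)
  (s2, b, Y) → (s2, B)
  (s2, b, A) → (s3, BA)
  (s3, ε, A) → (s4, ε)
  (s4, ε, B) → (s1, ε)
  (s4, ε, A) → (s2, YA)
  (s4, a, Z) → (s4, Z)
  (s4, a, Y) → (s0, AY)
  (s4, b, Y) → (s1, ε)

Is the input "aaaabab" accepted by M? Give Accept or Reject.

Accept

(s0, aaaabab, Z) ⊢ (s2, aaabab, Z) ⊢ (s2, aabab, AAZ) ⊢ (s4, abab, AZ) ⊢ (s2, abab, YAZ) ⊢ (s4, bab, BBAZ) ⊢ (s1, bab, BAZ) ⊢ (s4, ab, AZ) ⊢ (s2, ab, YAZ) ⊢ (s4, b, BBAZ) ⊢ (s1, b, BAZ) ⊢ (s4, ε, AZ)
All input consumed; state s4 ∈ F.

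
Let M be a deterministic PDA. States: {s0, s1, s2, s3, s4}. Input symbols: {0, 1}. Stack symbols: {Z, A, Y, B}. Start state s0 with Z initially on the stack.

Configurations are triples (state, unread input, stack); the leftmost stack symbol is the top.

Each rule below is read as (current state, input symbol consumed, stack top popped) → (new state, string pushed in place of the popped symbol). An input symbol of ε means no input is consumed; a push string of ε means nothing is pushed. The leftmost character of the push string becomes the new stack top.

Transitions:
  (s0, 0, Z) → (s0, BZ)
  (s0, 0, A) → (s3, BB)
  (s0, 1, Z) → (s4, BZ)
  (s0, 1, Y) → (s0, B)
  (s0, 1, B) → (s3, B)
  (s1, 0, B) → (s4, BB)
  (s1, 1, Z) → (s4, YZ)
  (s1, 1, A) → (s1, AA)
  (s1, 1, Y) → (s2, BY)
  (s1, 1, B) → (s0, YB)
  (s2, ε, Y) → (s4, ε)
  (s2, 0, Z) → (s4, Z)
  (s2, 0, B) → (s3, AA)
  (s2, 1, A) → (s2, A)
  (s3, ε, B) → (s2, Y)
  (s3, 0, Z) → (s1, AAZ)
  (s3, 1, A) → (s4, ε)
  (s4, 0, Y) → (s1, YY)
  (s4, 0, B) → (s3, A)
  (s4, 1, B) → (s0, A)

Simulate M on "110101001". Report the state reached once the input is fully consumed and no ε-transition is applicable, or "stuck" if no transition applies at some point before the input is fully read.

(s0, 110101001, Z) ⊢ (s4, 10101001, BZ) ⊢ (s0, 0101001, AZ) ⊢ (s3, 101001, BBZ) ⊢ (s2, 101001, YBZ) ⊢ (s4, 101001, BZ) ⊢ (s0, 01001, AZ) ⊢ (s3, 1001, BBZ) ⊢ (s2, 1001, YBZ) ⊢ (s4, 1001, BZ) ⊢ (s0, 001, AZ) ⊢ (s3, 01, BBZ) ⊢ (s2, 01, YBZ) ⊢ (s4, 01, BZ) ⊢ (s3, 1, AZ) ⊢ (s4, ε, Z)
All input consumed; M is in state s4.

s4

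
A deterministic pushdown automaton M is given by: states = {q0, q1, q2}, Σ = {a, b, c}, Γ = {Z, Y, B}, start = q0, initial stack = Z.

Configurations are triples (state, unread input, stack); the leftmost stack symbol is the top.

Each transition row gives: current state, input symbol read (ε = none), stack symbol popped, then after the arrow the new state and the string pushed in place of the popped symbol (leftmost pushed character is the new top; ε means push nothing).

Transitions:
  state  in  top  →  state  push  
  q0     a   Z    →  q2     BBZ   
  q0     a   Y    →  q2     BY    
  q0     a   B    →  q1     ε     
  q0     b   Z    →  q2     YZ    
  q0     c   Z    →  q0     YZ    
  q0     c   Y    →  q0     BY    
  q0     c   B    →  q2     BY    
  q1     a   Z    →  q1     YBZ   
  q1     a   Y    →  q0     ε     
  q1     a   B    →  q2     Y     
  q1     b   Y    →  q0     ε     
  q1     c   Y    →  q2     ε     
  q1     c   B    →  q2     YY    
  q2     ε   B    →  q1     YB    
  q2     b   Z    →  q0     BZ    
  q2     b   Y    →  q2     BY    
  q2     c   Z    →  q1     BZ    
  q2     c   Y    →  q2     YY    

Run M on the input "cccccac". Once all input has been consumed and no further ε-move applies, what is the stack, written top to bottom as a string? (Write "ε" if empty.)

YBYYYZ

(q0, cccccac, Z)
  read c, top Z: go to q0, push YZ → (q0, ccccac, YZ)
  read c, top Y: go to q0, push BY → (q0, cccac, BYZ)
  read c, top B: go to q2, push BY → (q2, ccac, BYYZ)
  ε-move, top B: go to q1, push YB → (q1, ccac, YBYYZ)
  read c, top Y: go to q2, push ε → (q2, cac, BYYZ)
  ε-move, top B: go to q1, push YB → (q1, cac, YBYYZ)
  read c, top Y: go to q2, push ε → (q2, ac, BYYZ)
  ε-move, top B: go to q1, push YB → (q1, ac, YBYYZ)
  read a, top Y: go to q0, push ε → (q0, c, BYYZ)
  read c, top B: go to q2, push BY → (q2, ε, BYYYZ)
  ε-move, top B: go to q1, push YB → (q1, ε, YBYYYZ)
All input consumed in state q1 with stack YBYYYZ.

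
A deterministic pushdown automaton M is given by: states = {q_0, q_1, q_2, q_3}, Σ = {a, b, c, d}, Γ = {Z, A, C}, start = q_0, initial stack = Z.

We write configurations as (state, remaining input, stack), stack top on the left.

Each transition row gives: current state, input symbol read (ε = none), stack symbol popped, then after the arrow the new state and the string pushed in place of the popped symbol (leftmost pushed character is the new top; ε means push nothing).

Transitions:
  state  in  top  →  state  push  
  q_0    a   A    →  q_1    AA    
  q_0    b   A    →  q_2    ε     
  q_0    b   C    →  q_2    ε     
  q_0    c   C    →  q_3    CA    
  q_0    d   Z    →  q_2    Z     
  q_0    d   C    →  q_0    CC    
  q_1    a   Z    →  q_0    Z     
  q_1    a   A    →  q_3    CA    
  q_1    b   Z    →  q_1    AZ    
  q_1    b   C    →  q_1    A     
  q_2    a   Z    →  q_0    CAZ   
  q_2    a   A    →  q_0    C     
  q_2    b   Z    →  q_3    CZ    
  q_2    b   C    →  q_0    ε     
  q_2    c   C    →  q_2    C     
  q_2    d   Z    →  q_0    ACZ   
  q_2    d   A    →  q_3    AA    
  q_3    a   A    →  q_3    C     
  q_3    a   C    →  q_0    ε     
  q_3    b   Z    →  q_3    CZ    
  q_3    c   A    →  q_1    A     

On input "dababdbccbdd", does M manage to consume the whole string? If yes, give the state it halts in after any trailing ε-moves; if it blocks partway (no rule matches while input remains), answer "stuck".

q_0

(q_0, dababdbccbdd, Z) ⊢ (q_2, ababdbccbdd, Z) ⊢ (q_0, babdbccbdd, CAZ) ⊢ (q_2, abdbccbdd, AZ) ⊢ (q_0, bdbccbdd, CZ) ⊢ (q_2, dbccbdd, Z) ⊢ (q_0, bccbdd, ACZ) ⊢ (q_2, ccbdd, CZ) ⊢ (q_2, cbdd, CZ) ⊢ (q_2, bdd, CZ) ⊢ (q_0, dd, Z) ⊢ (q_2, d, Z) ⊢ (q_0, ε, ACZ)
All input consumed; M is in state q_0.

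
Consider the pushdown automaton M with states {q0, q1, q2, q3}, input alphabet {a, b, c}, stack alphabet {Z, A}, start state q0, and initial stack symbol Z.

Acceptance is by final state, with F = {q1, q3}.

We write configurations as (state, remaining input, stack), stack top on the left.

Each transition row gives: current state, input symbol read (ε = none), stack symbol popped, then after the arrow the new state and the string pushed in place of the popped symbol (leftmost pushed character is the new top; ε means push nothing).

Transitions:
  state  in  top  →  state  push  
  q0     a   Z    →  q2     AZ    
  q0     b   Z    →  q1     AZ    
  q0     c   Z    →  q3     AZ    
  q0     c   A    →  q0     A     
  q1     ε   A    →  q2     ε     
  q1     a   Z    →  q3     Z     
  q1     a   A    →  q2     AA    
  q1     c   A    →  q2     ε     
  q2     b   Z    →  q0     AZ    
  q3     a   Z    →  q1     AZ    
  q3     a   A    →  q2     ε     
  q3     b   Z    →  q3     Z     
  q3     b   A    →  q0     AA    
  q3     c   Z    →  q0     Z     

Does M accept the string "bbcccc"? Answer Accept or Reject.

Reject

No computation consumes all input and reaches a final state.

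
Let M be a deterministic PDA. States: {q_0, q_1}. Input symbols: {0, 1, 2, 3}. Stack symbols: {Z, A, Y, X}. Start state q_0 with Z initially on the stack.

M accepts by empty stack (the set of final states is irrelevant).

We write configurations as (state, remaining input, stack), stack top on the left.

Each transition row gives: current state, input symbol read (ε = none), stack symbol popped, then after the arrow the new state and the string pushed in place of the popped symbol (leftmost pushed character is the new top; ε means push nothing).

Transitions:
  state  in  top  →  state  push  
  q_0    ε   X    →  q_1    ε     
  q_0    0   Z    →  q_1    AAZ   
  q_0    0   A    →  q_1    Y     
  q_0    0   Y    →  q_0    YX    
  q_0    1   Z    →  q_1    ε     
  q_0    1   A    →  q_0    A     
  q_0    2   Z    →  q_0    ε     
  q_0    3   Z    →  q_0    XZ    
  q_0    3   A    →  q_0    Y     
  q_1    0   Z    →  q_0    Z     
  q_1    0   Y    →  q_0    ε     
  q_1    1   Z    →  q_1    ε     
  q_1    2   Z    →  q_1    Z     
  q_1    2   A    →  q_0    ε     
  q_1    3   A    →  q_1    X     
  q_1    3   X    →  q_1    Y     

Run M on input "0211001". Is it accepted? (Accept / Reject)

Accept

(q_0, 0211001, Z)
  read 0, top Z: go to q_1, push AAZ → (q_1, 211001, AAZ)
  read 2, top A: go to q_0, push ε → (q_0, 11001, AZ)
  read 1, top A: go to q_0, push A → (q_0, 1001, AZ)
  read 1, top A: go to q_0, push A → (q_0, 001, AZ)
  read 0, top A: go to q_1, push Y → (q_1, 01, YZ)
  read 0, top Y: go to q_0, push ε → (q_0, 1, Z)
  read 1, top Z: go to q_1, push ε → (q_1, ε, ε)
All input consumed and the stack is empty.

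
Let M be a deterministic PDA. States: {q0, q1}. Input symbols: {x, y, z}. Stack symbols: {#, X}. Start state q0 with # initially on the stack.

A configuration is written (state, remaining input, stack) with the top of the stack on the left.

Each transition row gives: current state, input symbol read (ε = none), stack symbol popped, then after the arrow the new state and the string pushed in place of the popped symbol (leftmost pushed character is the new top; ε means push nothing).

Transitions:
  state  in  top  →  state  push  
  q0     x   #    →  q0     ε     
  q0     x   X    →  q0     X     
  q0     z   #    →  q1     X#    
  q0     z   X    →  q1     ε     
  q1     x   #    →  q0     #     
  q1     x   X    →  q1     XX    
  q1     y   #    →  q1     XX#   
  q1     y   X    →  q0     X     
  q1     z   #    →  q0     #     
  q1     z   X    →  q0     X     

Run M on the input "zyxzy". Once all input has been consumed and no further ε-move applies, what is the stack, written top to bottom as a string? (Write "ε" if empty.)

(q0, zyxzy, #) ⊢ (q1, yxzy, X#) ⊢ (q0, xzy, X#) ⊢ (q0, zy, X#) ⊢ (q1, y, #) ⊢ (q1, ε, XX#)
All input consumed in state q1 with stack XX#.

XX#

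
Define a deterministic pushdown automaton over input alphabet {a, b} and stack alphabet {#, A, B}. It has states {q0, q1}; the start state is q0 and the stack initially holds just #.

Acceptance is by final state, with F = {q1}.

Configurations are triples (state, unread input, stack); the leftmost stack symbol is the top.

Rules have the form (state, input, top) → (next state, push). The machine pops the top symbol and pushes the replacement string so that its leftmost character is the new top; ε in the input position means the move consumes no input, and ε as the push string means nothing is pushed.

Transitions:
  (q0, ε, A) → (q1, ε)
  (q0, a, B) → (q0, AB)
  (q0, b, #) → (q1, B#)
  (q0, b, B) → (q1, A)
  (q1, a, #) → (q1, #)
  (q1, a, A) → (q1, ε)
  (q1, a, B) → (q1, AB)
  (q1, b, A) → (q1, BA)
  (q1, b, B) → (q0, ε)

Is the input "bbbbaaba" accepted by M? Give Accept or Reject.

Reject

(q0, bbbbaaba, #)
  read b, top #: go to q1, push B# → (q1, bbbaaba, B#)
  read b, top B: go to q0, push ε → (q0, bbaaba, #)
  read b, top #: go to q1, push B# → (q1, baaba, B#)
  read b, top B: go to q0, push ε → (q0, aaba, #)
No transition applies at (q0, aaba, #); input not fully consumed.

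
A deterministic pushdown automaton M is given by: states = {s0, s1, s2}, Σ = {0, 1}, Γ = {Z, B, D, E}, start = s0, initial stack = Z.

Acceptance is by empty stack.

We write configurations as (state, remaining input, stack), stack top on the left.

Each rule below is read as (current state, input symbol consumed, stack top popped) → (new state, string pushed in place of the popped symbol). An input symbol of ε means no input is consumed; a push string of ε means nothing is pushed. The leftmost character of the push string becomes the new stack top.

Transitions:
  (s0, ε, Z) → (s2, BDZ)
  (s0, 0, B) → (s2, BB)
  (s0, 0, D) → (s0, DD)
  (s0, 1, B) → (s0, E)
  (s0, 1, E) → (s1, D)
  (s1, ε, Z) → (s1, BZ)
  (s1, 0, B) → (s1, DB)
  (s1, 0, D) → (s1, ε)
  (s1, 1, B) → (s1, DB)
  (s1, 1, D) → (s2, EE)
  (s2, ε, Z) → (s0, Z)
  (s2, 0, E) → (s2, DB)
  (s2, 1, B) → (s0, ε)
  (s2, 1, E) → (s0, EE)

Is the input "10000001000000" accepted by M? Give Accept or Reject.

(s0, 10000001000000, Z)
  ε-move, top Z: go to s2, push BDZ → (s2, 10000001000000, BDZ)
  read 1, top B: go to s0, push ε → (s0, 0000001000000, DZ)
  read 0, top D: go to s0, push DD → (s0, 000001000000, DDZ)
  read 0, top D: go to s0, push DD → (s0, 00001000000, DDDZ)
  read 0, top D: go to s0, push DD → (s0, 0001000000, DDDDZ)
  read 0, top D: go to s0, push DD → (s0, 001000000, DDDDDZ)
  read 0, top D: go to s0, push DD → (s0, 01000000, DDDDDDZ)
  read 0, top D: go to s0, push DD → (s0, 1000000, DDDDDDDZ)
No transition applies at (s0, 1000000, DDDDDDDZ); input not fully consumed.

Reject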